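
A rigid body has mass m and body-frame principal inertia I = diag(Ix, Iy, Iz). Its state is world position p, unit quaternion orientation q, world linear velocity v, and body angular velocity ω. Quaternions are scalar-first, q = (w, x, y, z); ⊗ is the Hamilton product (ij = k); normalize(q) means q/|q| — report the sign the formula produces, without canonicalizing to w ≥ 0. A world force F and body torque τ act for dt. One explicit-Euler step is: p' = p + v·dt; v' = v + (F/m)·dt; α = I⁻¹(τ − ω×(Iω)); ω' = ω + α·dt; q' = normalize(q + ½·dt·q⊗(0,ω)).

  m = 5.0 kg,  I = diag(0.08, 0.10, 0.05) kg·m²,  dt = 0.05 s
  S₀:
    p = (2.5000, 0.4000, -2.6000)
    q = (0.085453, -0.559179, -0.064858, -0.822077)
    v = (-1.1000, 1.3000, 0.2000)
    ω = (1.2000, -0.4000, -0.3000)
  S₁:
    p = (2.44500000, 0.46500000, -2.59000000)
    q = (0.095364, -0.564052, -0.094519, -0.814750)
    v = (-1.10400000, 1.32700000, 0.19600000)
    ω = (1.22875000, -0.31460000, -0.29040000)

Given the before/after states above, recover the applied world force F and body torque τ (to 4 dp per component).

ω₁ − ω₀ = (0.02875000, 0.08540000, 0.00960000)
τ = I·(Δω/dt) + ω₀×(Iω₀) = (0.0400, 0.1600, 0.0000)
Δv = v₁−v₀ = (-0.00400000, 0.02700000, -0.00400000)
m·(v₁−v₀)/dt = (-0.4000, 2.7000, -0.4000)

F = (-0.4000, 2.7000, -0.4000)
τ = (0.0400, 0.1600, 0.0000)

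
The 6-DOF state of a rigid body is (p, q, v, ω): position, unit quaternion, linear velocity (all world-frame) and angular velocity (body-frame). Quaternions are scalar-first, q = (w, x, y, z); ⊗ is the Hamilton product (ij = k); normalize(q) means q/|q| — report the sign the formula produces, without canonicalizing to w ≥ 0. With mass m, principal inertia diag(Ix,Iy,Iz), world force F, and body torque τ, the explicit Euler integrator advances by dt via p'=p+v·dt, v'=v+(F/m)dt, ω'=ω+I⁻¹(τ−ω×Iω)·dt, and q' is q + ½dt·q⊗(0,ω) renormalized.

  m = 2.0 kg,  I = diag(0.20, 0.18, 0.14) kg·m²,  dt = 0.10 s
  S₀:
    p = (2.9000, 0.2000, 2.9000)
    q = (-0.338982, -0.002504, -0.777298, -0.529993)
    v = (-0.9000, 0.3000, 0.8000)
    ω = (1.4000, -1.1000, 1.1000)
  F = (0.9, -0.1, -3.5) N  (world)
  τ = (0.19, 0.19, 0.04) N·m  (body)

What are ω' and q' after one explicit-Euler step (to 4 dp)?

angular accel α = (0.7080, 0.5422, 0.0657)
new body rate ω' = (1.4708, -1.0458, 1.1066)
2q̇ = q⊗(0,ω) = (-0.2685299, -1.9125949, -0.3663556, 0.7180914)
q' = normalize(q + ½dt·q⊗(0,ω)) = (-0.3505, -0.0976, -0.7913, -0.4914)

ω' = (1.4708, -1.0458, 1.1066)
q' = (-0.3505, -0.0976, -0.7913, -0.4914)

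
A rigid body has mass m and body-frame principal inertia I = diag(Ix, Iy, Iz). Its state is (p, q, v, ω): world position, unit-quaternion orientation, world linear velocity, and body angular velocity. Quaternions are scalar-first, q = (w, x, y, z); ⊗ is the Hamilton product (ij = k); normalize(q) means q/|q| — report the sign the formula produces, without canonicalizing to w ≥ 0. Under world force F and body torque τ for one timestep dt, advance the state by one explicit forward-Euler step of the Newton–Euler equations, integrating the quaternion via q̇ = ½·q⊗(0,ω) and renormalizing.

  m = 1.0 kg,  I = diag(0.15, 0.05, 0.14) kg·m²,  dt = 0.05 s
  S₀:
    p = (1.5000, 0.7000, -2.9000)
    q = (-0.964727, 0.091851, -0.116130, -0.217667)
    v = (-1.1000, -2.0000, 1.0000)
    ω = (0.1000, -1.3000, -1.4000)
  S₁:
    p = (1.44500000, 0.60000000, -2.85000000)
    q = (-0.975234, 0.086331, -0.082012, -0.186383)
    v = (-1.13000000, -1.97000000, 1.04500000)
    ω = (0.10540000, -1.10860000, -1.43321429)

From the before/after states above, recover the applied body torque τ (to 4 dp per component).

rate change Δω = (0.00540000, 0.19140000, -0.03321429)
precession coupling = (0.1638, -0.0014, 0.0130)
I·α + gyro = (0.1800, 0.1900, -0.0800)

τ = (0.1800, 0.1900, -0.0800)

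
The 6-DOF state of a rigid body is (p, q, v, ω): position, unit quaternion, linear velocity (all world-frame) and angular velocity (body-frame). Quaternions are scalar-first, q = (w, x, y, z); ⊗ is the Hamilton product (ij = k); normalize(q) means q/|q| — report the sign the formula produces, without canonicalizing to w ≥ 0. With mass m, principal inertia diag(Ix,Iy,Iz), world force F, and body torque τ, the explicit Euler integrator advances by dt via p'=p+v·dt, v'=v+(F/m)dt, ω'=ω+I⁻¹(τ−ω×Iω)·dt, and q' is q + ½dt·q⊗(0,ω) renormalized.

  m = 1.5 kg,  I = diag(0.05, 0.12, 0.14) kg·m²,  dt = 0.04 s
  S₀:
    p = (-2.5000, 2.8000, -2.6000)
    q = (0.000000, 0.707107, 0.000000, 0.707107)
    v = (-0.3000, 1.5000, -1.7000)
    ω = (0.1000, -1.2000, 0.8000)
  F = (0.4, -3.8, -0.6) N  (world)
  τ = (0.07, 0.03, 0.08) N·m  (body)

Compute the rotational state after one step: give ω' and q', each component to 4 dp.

(τ − ω×Iω)/I = (1.7840, 0.3100, 0.6314)
ω' = ω + α·dt = (0.1714, -1.1876, 0.8253)
Hamilton product q⊗(0,ω) = (-0.6363963, 0.8485284, -0.4949749, -0.8485284)
updated quaternion q' = (-0.0127, 0.7238, -0.0099, 0.6898)

ω' = (0.1714, -1.1876, 0.8253)
q' = (-0.0127, 0.7238, -0.0099, 0.6898)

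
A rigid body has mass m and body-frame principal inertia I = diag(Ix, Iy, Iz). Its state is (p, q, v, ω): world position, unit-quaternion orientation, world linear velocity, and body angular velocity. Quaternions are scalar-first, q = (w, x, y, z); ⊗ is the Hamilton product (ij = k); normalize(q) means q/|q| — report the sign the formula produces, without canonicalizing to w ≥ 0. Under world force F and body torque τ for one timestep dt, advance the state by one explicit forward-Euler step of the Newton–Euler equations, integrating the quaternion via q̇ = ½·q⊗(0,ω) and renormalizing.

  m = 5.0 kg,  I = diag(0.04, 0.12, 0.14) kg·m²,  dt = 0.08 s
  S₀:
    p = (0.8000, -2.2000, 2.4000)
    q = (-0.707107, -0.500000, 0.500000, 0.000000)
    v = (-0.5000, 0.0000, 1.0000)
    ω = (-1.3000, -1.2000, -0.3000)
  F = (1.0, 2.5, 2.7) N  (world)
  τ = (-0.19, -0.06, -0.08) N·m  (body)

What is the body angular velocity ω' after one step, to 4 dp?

angular accel α = (-4.9300, -0.1750, -1.4629)
ω' = ω + α·dt = (-1.6944, -1.2140, -0.4170)

ω' = (-1.6944, -1.2140, -0.4170)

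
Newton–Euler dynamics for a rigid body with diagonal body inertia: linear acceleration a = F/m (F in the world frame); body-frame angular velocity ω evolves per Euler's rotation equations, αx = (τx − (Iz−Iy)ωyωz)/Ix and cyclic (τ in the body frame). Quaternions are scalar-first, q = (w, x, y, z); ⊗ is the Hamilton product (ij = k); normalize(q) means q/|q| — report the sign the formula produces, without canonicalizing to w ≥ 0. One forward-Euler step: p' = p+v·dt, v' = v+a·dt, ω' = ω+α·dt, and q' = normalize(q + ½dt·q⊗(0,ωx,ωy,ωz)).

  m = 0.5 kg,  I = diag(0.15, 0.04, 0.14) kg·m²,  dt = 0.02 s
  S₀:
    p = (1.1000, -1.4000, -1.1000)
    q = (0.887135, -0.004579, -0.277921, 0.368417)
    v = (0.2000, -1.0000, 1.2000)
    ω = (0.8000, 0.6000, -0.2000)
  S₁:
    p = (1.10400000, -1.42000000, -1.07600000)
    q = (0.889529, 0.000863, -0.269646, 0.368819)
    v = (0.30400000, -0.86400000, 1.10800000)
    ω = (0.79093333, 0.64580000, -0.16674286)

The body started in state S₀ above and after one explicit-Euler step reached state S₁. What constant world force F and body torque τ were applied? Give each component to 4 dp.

F = (2.6000, 3.4000, -2.3000)
τ = (-0.0800, 0.0900, 0.1800)

velocity change Δv = (0.10400000, 0.13600000, -0.09200000)
applied force F = (2.6000, 3.4000, -2.3000)
ω₁ − ω₀ = (-0.00906667, 0.04580000, 0.03325714)
gyro term ω₀×Iω₀ = (-0.0120, -0.0016, -0.0528)
τ = I·(Δω/dt) + ω₀×(Iω₀) = (-0.0800, 0.0900, 0.1800)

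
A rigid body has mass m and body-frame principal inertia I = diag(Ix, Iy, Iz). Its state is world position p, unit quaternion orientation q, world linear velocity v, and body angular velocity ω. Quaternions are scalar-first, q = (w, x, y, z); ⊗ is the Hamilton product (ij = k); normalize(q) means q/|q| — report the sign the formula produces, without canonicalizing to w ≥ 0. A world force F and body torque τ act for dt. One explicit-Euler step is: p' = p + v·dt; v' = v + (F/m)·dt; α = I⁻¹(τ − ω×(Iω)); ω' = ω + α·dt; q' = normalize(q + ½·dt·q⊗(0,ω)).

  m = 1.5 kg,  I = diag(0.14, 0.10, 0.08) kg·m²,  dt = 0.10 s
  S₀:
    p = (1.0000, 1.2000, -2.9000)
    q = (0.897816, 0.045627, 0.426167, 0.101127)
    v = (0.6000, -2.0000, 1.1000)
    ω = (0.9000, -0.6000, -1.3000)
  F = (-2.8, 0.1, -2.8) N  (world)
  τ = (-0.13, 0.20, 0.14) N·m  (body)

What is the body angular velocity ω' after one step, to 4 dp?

ω×(Iω) gyroscopic = (-0.0156, -0.0702, 0.0216)
(τ − ω×Iω)/I = (-0.8171, 2.7020, 1.4800)
ω + α·dt = (0.8183, -0.3298, -1.1520)

ω' = (0.8183, -0.3298, -1.1520)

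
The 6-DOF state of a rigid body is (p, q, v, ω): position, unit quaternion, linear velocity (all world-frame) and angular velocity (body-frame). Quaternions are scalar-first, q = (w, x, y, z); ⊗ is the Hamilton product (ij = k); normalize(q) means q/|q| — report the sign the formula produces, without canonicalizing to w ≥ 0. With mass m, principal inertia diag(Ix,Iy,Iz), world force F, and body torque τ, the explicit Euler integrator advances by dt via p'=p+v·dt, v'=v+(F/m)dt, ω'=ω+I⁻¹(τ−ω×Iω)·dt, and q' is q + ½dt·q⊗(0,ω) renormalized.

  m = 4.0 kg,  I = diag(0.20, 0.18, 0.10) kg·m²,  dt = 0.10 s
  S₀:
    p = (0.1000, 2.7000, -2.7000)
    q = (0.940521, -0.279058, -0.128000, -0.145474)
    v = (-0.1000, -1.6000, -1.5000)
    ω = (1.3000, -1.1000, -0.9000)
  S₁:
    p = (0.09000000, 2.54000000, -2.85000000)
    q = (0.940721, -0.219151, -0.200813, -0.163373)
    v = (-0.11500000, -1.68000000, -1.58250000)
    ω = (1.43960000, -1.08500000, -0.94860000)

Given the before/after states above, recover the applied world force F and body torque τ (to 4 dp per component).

F = (-0.6000, -3.2000, -3.3000)
τ = (0.2000, -0.0900, -0.0200)

v₁ − v₀ = (-0.01500000, -0.08000000, -0.08250000)
F = m·Δv/dt = (-0.6000, -3.2000, -3.3000)
ω₁ − ω₀ = (0.13960000, 0.01500000, -0.04860000)
τ = I·(Δω/dt) + ω₀×(Iω₀) = (0.2000, -0.0900, -0.0200)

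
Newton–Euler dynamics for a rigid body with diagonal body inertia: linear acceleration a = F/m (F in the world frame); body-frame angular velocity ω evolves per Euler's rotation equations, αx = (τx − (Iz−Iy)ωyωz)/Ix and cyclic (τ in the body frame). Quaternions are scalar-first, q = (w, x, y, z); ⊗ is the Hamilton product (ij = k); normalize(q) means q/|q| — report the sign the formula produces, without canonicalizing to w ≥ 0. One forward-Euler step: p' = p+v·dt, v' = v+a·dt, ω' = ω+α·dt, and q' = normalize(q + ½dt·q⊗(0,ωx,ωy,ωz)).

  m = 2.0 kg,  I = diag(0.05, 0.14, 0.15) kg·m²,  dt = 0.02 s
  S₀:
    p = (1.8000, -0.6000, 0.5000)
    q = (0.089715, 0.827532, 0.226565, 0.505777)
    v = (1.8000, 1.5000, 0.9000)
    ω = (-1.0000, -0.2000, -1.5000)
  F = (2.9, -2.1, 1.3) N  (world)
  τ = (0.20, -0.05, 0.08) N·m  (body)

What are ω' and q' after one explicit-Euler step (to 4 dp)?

ω' = (-0.9212, -0.1857, -1.4917)
q' = (0.1060, 0.8241, 0.2337, 0.5050)

gyro term ω×Iω = (0.0030, -0.1500, 0.0180)
α = I⁻¹(τ − ω×Iω) = (3.9400, 0.7143, 0.4133)
ω' = ω + α·dt = (-0.9212, -0.1857, -1.4917)
Hamilton product q⊗(0,ω) = (1.6315105, -0.3284071, 0.7175780, -0.0735139)
q + ½dt·q⊗(0,ω), renormalized = (0.1060, 0.8241, 0.2337, 0.5050)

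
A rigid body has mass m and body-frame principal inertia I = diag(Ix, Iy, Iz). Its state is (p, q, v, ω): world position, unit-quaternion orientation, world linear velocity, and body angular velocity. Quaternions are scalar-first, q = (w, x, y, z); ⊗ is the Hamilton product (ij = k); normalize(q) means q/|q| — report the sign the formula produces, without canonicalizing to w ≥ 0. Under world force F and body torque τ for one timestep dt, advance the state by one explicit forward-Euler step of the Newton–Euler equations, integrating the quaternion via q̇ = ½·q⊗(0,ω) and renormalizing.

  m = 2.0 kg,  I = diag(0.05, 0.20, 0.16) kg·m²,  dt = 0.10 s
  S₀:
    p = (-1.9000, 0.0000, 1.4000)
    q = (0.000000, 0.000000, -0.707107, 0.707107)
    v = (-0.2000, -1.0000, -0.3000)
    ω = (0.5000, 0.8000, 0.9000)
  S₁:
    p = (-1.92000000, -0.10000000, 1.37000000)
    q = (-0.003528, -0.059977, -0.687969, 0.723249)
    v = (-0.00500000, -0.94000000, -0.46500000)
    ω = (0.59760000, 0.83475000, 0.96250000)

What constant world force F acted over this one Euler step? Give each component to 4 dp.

F = (3.9000, 1.2000, -3.3000)

Δv = v₁−v₀ = (0.19500000, 0.06000000, -0.16500000)
applied force F = (3.9000, 1.2000, -3.3000)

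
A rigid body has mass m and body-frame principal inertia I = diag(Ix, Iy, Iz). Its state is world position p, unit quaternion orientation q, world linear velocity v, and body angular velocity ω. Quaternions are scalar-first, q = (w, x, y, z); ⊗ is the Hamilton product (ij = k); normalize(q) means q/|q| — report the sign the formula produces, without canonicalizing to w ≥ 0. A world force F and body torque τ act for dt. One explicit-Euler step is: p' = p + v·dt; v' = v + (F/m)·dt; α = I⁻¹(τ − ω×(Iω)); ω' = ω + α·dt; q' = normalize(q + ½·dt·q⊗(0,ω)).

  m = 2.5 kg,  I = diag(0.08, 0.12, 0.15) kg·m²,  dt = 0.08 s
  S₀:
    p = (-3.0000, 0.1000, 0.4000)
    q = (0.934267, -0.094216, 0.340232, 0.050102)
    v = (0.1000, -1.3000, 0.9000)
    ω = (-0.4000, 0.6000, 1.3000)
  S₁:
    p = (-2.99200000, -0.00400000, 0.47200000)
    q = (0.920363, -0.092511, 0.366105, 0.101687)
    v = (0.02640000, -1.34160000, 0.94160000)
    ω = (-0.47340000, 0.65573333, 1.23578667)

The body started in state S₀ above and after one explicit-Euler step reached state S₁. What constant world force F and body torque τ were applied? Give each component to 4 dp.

F = (-2.3000, -1.3000, 1.3000)
τ = (-0.0500, 0.1200, -0.1300)

velocity change Δv = (-0.07360000, -0.04160000, 0.04160000)
F = m·Δv/dt = (-2.3000, -1.3000, 1.3000)
Δω = ω₁−ω₀ = (-0.07340000, 0.05573333, -0.06421333)
ω₀×(Iω₀) = (0.0234, 0.0364, -0.0096)
τ = I·(Δω/dt) + ω₀×(Iω₀) = (-0.0500, 0.1200, -0.1300)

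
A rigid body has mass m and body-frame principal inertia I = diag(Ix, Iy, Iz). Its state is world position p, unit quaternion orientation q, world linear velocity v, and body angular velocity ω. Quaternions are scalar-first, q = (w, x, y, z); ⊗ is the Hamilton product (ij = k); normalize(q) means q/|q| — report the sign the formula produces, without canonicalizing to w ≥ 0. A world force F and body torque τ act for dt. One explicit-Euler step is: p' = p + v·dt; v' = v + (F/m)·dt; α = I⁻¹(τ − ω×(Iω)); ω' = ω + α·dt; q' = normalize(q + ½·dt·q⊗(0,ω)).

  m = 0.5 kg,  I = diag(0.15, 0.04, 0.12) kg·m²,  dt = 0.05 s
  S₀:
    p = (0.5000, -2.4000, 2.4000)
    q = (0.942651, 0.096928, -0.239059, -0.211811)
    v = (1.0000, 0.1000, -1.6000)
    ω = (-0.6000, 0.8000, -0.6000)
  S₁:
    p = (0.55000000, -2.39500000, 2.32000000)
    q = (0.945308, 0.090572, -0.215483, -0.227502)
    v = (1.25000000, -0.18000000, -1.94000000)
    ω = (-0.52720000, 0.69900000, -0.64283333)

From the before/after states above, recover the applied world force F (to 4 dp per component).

v₁ − v₀ = (0.25000000, -0.28000000, -0.34000000)
applied force F = (2.5000, -2.8000, -3.4000)

F = (2.5000, -2.8000, -3.4000)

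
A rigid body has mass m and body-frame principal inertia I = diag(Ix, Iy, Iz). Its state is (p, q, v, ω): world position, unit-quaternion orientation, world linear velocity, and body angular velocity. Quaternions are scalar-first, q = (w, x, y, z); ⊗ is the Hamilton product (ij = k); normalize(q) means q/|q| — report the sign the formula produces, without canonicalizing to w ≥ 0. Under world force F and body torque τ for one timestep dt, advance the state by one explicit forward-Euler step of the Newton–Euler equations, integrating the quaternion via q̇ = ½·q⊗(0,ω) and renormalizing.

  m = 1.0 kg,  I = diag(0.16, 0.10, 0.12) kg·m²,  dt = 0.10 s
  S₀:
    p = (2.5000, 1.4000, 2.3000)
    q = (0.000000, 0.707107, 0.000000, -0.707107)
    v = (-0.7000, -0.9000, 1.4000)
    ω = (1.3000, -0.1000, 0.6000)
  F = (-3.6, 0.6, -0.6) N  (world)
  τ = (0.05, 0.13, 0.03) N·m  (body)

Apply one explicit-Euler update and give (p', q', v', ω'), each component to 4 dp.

a = (-3.6000, 0.6000, -0.6000)
p + v·dt = (2.4300, 1.3100, 2.4400)
v + (F/m)dt = (-1.0600, -0.8400, 1.3400)
ω×(Iω) gyroscopic = (-0.0012, 0.0312, 0.0078)
α = I⁻¹(τ − ω×Iω) = (0.3200, 0.9880, 0.1850)
ω + α·dt = (1.3320, -0.0012, 0.6185)
2q̇ = q⊗(0,ω) = (-0.4949749, -0.0707107, -1.3435033, -0.0707107)
q + ½dt·q⊗(0,ω), renormalized = (-0.0247, 0.7018, -0.0670, -0.7088)

p' = (2.4300, 1.3100, 2.4400)
q' = (-0.0247, 0.7018, -0.0670, -0.7088)
v' = (-1.0600, -0.8400, 1.3400)
ω' = (1.3320, -0.0012, 0.6185)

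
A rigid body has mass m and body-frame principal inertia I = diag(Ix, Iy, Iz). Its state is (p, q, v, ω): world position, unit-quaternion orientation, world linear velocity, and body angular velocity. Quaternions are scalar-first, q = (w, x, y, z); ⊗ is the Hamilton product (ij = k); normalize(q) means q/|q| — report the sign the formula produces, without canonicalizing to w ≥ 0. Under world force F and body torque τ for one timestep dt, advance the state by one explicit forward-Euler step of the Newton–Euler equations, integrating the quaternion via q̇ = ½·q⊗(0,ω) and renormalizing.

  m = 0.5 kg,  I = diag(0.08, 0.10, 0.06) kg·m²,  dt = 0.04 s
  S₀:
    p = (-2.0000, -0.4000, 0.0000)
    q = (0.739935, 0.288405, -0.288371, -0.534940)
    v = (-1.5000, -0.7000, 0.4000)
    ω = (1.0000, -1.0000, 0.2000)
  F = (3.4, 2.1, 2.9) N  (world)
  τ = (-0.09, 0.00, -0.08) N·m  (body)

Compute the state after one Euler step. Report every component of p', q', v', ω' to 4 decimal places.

p' = (-2.0600, -0.4280, 0.0160)
q' = (0.7302, 0.2912, -0.3149, -0.5318)
v' = (-1.2280, -0.5320, 0.6320)
ω' = (0.9510, -1.0016, 0.1600)

ω×(Iω) gyroscopic = (0.0080, 0.0040, -0.0200)
angular accel α = (-1.2250, -0.0400, -1.0000)
ω + α·dt = (0.9510, -1.0016, 0.1600)
2q̇ = q⊗(0,ω) = (-0.4697880, 0.1473208, -1.3325560, 0.1479530)
q + ½dt·q⊗(0,ω), renormalized = (0.7302, 0.2912, -0.3149, -0.5318)
new position p' = (-2.0600, -0.4280, 0.0160)
v + (F/m)dt = (-1.2280, -0.5320, 0.6320)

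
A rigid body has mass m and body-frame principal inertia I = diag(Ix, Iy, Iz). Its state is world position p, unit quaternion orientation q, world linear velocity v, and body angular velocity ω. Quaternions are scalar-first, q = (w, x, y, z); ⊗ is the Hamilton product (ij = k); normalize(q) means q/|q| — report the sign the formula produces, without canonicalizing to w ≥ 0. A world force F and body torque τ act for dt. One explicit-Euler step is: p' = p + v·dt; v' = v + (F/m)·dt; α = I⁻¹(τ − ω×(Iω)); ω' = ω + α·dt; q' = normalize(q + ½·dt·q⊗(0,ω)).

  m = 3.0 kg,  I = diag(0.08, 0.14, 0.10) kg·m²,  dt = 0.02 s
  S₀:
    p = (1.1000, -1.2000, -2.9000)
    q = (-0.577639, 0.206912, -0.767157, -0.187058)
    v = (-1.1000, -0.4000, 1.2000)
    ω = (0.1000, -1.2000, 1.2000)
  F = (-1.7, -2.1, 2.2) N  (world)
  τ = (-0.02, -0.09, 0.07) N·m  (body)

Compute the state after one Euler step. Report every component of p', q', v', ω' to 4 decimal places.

p' = (1.0780, -1.2080, -2.8760)
q' = (-0.5847, 0.1949, -0.7628, -0.1957)
v' = (-1.1113, -0.4140, 1.2147)
ω' = (0.0806, -1.2125, 1.2154)

precession coupling ω×(Iω) = (0.0576, -0.0024, -0.0072)
angular accel α = (-0.9700, -0.6257, 0.7720)
ω' = ω + α·dt = (0.0806, -1.2125, 1.2154)
2q̇ = q⊗(0,ω) = (-0.7168100, -1.2028219, 0.4261666, -0.8647455)
q' = normalize(q + ½dt·q⊗(0,ω)) = (-0.5847, 0.1949, -0.7628, -0.1957)
p + v·dt = (1.0780, -1.2080, -2.8760)
new velocity v' = (-1.1113, -0.4140, 1.2147)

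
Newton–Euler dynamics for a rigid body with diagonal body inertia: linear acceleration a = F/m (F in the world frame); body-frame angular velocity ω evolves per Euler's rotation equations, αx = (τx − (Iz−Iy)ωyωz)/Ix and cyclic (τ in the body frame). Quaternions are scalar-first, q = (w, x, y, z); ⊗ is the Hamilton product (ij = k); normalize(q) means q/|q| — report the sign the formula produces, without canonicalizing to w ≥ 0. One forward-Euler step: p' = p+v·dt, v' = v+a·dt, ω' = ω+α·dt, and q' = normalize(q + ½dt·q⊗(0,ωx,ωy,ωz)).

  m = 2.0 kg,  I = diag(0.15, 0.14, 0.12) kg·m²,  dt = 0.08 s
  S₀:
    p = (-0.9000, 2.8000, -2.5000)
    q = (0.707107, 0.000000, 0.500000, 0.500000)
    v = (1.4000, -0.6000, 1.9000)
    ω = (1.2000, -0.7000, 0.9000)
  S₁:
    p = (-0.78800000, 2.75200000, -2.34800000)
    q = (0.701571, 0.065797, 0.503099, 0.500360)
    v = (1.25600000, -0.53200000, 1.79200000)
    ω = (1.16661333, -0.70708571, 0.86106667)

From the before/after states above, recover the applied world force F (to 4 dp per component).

F = (-3.6000, 1.7000, -2.7000)

velocity change Δv = (-0.14400000, 0.06800000, -0.10800000)
F = m·Δv/dt = (-3.6000, 1.7000, -2.7000)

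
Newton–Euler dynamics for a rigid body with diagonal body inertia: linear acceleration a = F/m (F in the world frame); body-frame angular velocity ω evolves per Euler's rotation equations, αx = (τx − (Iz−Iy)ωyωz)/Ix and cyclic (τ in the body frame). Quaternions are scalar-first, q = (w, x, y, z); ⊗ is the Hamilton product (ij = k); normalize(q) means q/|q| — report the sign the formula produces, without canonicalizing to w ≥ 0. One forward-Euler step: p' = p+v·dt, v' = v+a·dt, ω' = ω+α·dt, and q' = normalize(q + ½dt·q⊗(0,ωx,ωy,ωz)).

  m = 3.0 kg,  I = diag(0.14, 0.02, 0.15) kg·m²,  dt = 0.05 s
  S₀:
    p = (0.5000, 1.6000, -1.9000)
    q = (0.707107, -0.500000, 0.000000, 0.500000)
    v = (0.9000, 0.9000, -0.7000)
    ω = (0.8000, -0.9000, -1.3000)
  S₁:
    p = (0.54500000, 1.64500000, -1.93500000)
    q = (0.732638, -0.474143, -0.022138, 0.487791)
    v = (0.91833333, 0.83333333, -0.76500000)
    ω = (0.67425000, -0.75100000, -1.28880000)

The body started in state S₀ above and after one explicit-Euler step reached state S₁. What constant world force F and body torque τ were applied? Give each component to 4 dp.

F = (1.1000, -4.0000, -3.9000)
τ = (-0.2000, 0.0700, 0.1200)

Δv = v₁−v₀ = (0.01833333, -0.06666667, -0.06500000)
applied force F = (1.1000, -4.0000, -3.9000)
Δω = ω₁−ω₀ = (-0.12575000, 0.14900000, 0.01120000)
precession coupling = (0.1521, 0.0104, 0.0864)
τ = I·(Δω/dt) + ω₀×(Iω₀) = (-0.2000, 0.0700, 0.1200)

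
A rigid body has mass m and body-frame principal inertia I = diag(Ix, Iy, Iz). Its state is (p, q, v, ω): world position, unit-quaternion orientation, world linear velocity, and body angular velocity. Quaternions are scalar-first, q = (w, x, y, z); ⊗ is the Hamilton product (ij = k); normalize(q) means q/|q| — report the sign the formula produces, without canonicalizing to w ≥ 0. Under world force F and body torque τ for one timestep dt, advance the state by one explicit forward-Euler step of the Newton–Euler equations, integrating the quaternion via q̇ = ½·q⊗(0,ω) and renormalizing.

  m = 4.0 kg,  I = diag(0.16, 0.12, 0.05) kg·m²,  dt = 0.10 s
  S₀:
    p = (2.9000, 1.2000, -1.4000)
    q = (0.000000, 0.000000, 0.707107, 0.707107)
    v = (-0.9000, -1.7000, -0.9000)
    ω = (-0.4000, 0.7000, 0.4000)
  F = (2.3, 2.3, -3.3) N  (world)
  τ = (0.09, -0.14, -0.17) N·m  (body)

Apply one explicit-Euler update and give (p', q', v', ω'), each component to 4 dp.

linear accel F/m = (0.5750, 0.5750, -0.8250)
new position p' = (2.8100, 1.0300, -1.4900)
new velocity v' = (-0.8425, -1.6425, -0.9825)
precession coupling ω×(Iω) = (-0.0196, -0.0176, 0.0112)
α = I⁻¹(τ − ω×Iω) = (0.6850, -1.0200, -3.6240)
new body rate ω' = (-0.3315, 0.5980, 0.0376)
2q̇ = q⊗(0,ω) = (-0.7778177, -0.2121321, -0.2828428, 0.2828428)
q + ½dt·q⊗(0,ω), renormalized = (-0.0389, -0.0106, 0.6923, 0.7205)

p' = (2.8100, 1.0300, -1.4900)
q' = (-0.0389, -0.0106, 0.6923, 0.7205)
v' = (-0.8425, -1.6425, -0.9825)
ω' = (-0.3315, 0.5980, 0.0376)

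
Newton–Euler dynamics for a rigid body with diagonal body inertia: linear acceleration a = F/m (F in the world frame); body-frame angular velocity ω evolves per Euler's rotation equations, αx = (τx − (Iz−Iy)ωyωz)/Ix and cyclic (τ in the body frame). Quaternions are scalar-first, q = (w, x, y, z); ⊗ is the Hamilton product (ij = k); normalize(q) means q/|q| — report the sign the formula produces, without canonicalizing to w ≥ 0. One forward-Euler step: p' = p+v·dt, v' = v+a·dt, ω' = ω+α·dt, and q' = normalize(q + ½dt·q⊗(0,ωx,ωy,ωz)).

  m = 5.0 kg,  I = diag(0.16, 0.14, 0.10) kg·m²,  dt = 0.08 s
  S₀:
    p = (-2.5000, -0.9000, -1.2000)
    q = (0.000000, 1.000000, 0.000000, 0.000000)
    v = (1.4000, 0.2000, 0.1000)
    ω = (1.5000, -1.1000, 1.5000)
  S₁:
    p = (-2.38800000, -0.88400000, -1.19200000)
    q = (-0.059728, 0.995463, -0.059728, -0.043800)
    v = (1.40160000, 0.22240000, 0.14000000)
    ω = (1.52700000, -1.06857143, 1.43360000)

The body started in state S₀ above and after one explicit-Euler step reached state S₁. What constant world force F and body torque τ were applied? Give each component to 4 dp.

F = (0.1000, 1.4000, 2.5000)
τ = (0.1200, 0.1900, -0.0500)

Δv = v₁−v₀ = (0.00160000, 0.02240000, 0.04000000)
applied force F = (0.1000, 1.4000, 2.5000)
rate change Δω = (0.02700000, 0.03142857, -0.06640000)
I·α + gyro = (0.1200, 0.1900, -0.0500)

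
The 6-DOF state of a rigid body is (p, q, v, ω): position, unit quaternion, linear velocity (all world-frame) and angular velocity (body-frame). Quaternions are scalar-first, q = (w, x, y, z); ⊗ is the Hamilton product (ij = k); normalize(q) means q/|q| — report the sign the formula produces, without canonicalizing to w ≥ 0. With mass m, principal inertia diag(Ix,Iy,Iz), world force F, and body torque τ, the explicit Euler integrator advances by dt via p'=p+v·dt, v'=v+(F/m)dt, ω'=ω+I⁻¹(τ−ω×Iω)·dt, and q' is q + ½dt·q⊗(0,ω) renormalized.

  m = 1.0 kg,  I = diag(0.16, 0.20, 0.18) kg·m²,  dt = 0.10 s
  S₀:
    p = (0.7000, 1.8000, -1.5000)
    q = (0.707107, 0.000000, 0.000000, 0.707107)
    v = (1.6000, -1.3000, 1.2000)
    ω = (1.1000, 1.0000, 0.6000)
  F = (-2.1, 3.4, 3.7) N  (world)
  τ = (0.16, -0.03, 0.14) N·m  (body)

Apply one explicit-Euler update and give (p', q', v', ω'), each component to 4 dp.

p' = (0.8600, 1.6700, -1.3800)
q' = (0.6837, 0.0035, 0.0740, 0.7260)
v' = (1.3900, -0.9600, 1.5700)
ω' = (1.2075, 0.9916, 0.6533)

precession coupling ω×(Iω) = (-0.0120, -0.0132, 0.0440)
angular accel α = (1.0750, -0.0840, 0.5333)
new body rate ω' = (1.2075, 0.9916, 0.6533)
2q̇ = q⊗(0,ω) = (-0.4242642, 0.0707107, 1.4849247, 0.4242642)
updated quaternion q' = (0.6837, 0.0035, 0.0740, 0.7260)
new position p' = (0.8600, 1.6700, -1.3800)
v + (F/m)dt = (1.3900, -0.9600, 1.5700)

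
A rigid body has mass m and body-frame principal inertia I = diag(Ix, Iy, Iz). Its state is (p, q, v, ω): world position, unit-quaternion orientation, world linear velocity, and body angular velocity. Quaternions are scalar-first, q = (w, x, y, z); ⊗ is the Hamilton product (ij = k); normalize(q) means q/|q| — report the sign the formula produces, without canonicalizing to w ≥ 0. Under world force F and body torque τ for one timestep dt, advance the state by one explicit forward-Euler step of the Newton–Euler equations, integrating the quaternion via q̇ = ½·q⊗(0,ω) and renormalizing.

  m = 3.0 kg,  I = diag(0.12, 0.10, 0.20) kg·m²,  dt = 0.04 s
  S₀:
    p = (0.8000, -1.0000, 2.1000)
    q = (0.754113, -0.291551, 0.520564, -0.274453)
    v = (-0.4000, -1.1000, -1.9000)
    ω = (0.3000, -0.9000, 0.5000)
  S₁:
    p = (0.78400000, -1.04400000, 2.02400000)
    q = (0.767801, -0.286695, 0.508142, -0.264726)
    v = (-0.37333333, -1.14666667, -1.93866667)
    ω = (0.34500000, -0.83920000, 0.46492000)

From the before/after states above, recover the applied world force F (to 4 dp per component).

velocity change Δv = (0.02666667, -0.04666667, -0.03866667)
F = m·Δv/dt = (2.0000, -3.5000, -2.9000)

F = (2.0000, -3.5000, -2.9000)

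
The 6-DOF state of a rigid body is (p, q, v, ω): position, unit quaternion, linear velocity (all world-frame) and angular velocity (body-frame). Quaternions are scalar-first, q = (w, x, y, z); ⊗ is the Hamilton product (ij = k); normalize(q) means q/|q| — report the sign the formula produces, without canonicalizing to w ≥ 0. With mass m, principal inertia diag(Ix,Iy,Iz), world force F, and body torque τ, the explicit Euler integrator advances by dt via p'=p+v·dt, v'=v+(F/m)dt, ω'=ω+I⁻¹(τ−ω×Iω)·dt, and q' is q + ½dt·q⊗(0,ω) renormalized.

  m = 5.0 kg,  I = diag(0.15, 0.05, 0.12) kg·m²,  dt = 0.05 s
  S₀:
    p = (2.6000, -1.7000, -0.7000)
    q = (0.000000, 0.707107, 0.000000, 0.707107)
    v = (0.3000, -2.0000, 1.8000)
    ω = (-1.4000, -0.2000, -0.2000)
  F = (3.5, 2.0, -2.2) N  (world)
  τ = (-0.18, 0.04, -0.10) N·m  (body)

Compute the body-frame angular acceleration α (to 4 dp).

α = (-1.2187, 0.6320, -0.6000)

precession coupling ω×(Iω) = (0.0028, 0.0084, -0.0280)
angular accel α = (-1.2187, 0.6320, -0.6000)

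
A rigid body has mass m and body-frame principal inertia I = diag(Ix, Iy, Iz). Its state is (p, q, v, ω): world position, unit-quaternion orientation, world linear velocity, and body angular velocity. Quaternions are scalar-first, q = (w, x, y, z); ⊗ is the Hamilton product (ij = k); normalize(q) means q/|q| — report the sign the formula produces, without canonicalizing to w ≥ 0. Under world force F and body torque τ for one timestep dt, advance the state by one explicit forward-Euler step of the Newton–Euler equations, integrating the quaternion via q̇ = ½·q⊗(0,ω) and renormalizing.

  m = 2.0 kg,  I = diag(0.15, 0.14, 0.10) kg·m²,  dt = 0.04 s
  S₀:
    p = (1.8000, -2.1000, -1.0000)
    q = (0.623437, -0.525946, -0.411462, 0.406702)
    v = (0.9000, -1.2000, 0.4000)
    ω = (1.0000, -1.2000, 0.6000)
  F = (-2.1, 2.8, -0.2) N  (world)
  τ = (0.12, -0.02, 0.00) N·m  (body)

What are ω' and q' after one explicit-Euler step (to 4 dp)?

ω' = (1.0243, -1.2143, 0.5952)
q' = (0.6189, -0.5084, -0.4117, 0.4348)

α = I⁻¹(τ − ω×Iω) = (0.6080, -0.3571, -0.1200)
ω + α·dt = (1.0243, -1.2143, 0.5952)
2q̇ = q⊗(0,ω) = (-0.2118296, 0.8646022, -0.0258548, 1.4166594)
q' = normalize(q + ½dt·q⊗(0,ω)) = (0.6189, -0.5084, -0.4117, 0.4348)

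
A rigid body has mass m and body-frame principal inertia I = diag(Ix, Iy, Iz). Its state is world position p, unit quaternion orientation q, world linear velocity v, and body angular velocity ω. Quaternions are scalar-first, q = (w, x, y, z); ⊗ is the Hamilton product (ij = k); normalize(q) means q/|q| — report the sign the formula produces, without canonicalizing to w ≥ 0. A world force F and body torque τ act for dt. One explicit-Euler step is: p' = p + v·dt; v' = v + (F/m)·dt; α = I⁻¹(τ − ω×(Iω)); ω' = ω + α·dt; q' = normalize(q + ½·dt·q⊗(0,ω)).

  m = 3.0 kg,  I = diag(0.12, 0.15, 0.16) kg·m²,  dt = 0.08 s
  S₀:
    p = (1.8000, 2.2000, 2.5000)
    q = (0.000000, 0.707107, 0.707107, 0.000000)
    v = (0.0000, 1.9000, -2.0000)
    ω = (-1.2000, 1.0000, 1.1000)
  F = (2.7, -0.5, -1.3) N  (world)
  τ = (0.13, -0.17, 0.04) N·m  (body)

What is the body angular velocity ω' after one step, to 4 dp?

α = I⁻¹(τ − ω×Iω) = (0.9917, -1.4853, 0.4750)
ω' = ω + α·dt = (-1.1207, 0.8812, 1.1380)

ω' = (-1.1207, 0.8812, 1.1380)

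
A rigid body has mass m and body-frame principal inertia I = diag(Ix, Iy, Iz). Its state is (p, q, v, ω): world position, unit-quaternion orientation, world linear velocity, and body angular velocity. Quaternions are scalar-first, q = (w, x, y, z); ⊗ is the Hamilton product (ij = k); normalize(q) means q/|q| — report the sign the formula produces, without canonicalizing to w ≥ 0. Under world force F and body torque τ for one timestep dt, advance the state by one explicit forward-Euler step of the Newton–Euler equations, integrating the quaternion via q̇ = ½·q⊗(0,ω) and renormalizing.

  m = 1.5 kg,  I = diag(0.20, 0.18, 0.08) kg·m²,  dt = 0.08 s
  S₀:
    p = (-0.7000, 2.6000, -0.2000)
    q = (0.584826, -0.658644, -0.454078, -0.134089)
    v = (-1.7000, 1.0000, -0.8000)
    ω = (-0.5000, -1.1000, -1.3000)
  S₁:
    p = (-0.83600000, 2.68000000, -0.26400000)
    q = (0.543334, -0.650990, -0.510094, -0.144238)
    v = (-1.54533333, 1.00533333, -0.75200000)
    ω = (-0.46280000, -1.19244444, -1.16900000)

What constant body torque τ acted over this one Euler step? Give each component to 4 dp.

Δω = ω₁−ω₀ = (0.03720000, -0.09244444, 0.13100000)
gyro term ω₀×Iω₀ = (-0.1430, 0.0780, -0.0110)
I·α + gyro = (-0.0500, -0.1300, 0.1200)

τ = (-0.0500, -0.1300, 0.1200)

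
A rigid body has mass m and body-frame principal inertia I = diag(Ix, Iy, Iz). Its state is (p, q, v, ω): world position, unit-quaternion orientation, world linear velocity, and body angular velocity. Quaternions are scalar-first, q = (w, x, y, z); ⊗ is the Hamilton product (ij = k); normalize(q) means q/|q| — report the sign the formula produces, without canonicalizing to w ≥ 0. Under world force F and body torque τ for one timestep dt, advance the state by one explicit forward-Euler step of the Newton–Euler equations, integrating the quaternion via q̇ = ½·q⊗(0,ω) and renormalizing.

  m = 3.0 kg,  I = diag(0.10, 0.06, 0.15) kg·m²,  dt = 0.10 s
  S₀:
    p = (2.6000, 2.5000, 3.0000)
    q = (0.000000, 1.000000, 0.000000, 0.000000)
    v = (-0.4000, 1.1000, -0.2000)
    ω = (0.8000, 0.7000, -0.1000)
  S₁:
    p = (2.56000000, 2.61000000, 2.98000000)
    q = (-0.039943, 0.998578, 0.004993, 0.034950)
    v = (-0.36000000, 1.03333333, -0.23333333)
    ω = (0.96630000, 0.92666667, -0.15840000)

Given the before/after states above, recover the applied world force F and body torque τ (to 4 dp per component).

velocity change Δv = (0.04000000, -0.06666667, -0.03333333)
F = m·Δv/dt = (1.2000, -2.0000, -1.0000)
rate change Δω = (0.16630000, 0.22666667, -0.05840000)
τ = I·(Δω/dt) + ω₀×(Iω₀) = (0.1600, 0.1400, -0.1100)

F = (1.2000, -2.0000, -1.0000)
τ = (0.1600, 0.1400, -0.1100)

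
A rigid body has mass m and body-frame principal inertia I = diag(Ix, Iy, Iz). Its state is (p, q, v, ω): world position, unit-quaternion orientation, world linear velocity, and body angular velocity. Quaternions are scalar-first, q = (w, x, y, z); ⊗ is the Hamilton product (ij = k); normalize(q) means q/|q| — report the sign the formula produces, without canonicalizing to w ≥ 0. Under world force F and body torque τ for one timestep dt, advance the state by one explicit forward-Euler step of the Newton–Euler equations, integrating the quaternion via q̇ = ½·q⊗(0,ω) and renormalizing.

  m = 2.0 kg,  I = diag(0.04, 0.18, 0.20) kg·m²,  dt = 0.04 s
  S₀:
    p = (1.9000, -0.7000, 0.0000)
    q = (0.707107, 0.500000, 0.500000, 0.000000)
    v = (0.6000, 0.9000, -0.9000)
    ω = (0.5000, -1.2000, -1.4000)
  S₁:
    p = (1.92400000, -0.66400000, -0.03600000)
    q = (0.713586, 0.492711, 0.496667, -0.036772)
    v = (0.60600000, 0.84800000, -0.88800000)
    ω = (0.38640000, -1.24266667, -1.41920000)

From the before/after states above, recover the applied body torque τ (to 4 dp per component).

τ = (-0.0800, -0.0800, -0.1800)

Δω = ω₁−ω₀ = (-0.11360000, -0.04266667, -0.01920000)
ω₀×(Iω₀) = (0.0336, 0.1120, -0.0840)
applied torque τ = (-0.0800, -0.0800, -0.1800)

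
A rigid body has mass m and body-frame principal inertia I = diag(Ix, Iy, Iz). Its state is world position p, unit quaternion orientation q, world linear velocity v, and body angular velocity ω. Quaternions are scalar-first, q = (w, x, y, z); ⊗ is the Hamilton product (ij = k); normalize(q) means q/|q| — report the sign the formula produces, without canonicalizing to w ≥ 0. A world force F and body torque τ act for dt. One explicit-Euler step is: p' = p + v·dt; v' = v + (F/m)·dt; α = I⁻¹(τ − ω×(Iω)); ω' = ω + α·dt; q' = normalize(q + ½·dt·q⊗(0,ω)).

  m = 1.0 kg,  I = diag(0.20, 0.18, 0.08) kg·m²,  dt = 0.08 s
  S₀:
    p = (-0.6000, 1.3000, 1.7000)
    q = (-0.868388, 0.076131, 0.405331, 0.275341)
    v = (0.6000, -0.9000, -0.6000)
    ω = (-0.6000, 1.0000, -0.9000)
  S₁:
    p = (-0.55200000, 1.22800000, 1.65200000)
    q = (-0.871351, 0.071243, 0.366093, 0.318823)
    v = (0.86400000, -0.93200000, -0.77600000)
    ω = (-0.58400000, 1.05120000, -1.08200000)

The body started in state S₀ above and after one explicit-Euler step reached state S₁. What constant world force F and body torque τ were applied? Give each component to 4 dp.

v₁ − v₀ = (0.26400000, -0.03200000, -0.17600000)
applied force F = (3.3000, -0.4000, -2.2000)
Δω = ω₁−ω₀ = (0.01600000, 0.05120000, -0.18200000)
τ = I·(Δω/dt) + ω₀×(Iω₀) = (0.1300, 0.1800, -0.1700)

F = (3.3000, -0.4000, -2.2000)
τ = (0.1300, 0.1800, -0.1700)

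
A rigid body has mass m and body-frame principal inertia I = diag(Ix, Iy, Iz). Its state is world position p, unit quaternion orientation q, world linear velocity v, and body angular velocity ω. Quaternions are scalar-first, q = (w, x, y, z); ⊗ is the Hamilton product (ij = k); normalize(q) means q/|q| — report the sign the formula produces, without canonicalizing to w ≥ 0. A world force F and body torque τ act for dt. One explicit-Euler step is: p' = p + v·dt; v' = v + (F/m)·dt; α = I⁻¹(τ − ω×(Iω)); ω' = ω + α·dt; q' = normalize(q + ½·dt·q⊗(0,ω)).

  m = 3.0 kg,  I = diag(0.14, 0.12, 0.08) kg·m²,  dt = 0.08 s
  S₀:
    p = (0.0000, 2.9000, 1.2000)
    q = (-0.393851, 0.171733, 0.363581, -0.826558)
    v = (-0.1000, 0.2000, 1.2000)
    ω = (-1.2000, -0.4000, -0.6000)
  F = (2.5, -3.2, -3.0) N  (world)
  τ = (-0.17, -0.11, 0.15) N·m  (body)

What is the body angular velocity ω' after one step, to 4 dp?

ω' = (-1.2917, -0.5021, -0.4404)

precession coupling ω×(Iω) = (-0.0096, 0.0432, -0.0096)
α = I⁻¹(τ − ω×Iω) = (-1.1457, -1.2767, 1.9950)
ω + α·dt = (-1.2917, -0.5021, -0.4404)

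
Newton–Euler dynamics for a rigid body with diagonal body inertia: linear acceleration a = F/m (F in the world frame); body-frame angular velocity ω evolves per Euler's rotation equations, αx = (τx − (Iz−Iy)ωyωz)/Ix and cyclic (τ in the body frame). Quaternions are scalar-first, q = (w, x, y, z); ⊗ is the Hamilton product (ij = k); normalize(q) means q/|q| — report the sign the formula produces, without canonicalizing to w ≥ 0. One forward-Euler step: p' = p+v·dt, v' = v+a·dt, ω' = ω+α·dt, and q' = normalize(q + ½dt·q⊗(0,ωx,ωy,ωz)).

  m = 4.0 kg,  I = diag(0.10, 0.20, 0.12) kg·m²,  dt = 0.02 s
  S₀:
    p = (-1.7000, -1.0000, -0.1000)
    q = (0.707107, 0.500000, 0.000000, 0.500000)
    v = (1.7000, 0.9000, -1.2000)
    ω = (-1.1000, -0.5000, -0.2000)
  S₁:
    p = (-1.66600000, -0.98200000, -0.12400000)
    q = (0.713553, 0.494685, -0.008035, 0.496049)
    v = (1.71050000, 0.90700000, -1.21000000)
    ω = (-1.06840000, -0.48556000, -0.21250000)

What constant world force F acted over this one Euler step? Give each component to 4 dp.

velocity change Δv = (0.01050000, 0.00700000, -0.01000000)
F = m·Δv/dt = (2.1000, 1.4000, -2.0000)

F = (2.1000, 1.4000, -2.0000)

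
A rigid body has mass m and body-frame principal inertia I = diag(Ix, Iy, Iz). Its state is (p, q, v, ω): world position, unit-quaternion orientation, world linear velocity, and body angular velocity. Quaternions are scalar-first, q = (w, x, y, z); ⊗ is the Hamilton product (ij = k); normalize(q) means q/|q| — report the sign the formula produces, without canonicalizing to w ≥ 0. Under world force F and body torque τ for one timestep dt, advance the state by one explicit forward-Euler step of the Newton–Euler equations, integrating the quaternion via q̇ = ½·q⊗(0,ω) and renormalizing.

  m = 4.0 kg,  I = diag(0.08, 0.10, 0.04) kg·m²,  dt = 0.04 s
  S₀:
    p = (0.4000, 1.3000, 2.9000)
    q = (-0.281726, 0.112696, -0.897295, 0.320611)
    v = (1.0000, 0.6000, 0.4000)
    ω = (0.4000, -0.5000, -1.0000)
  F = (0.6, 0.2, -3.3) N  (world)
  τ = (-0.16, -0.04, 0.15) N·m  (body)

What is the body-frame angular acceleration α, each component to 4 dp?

α = (-1.6250, -0.2400, 3.8500)

gyro term ω×Iω = (-0.0300, -0.0160, -0.0040)
angular accel α = (-1.6250, -0.2400, 3.8500)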